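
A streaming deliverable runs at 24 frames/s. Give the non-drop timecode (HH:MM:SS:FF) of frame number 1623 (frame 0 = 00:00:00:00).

1623 ÷ 24 = 67 full seconds, remainder 15 frames.
67 s = 0 h 1 min 7 s.
Timecode: 00:01:07:15.

00:01:07:15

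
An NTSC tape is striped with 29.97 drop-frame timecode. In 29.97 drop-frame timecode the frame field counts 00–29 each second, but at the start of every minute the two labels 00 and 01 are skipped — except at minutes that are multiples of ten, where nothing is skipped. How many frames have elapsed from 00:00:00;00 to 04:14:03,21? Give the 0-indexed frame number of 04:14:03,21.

456853

As if non-drop at 30 labels/s: (4 × 3600 + 14 × 60 + 3) × 30 + 21 = 457311.
Minute boundaries passed: 254; those not divisible by 10: 254 − 25 = 229; dropped labels = 2 × 229 = 458.
Actual frame index = 457311 − 458 = 456853.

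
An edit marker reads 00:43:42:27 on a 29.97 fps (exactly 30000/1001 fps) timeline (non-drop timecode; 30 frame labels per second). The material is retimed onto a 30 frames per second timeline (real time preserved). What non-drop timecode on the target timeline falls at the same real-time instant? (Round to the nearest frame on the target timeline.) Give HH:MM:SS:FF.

Source frame index: (0×3600 + 43×60 + 42) × 30 + 27 = 78687.
Real time: 78687 / (30000/1001) = 26255229/10000 s.
Target frame: (26255229/10000) × (30) = 78765687/1000 ≈ 78765.687 → 78766.
At 30 labels/s: frame 78766 → 00:43:45:16.

00:43:45:16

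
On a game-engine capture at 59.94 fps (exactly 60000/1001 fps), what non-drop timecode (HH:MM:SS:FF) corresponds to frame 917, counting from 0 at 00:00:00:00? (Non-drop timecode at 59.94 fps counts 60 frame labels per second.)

917 ÷ 60 = 15 full seconds, remainder 17 frames.
15 s = 0 h 0 min 15 s.
Timecode: 00:00:15:17.

00:00:15:17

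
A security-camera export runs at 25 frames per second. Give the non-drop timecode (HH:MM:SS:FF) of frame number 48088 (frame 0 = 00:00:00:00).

48088 ÷ 25 = 1923 full seconds, remainder 13 frames.
1923 s = 0 h 32 min 3 s.
Timecode: 00:32:03:13.

00:32:03:13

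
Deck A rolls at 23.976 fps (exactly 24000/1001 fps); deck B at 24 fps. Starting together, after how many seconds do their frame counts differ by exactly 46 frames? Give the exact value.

23023/12 seconds

The gap grows by |24 − 24000/1001| = 24/1001 frames per second.
Time for a 46-frame gap: 46 ÷ (24/1001) = 23023/12 s.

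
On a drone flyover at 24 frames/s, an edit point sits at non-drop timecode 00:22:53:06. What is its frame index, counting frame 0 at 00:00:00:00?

frame 32958

Total seconds to the label: (0 × 3600 + 22 × 60 + 53) = 1373.
Frame index = 1373 × 24 + 6 = 32958.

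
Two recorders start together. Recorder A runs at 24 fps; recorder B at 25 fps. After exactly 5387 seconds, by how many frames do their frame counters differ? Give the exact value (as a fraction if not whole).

A emits 24 × 5387 = 129288 frames; B emits 25 × 5387 = 134675.
Difference = 5387 frames; B is ahead of A.

5387 frames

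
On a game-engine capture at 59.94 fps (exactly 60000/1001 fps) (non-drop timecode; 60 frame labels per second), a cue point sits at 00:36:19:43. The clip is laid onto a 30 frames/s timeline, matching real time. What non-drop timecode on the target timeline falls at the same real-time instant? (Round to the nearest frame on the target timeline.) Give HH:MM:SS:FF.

00:36:21:27

Source frame index: (0×3600 + 36×60 + 19) × 60 + 43 = 130783.
Real time: 130783 / (60000/1001) = 130913783/60000 s.
Target frame: (130913783/60000) × (30) = 130913783/2000 ≈ 65456.891 → 65457.
At 30 labels/s: frame 65457 → 00:36:21:27.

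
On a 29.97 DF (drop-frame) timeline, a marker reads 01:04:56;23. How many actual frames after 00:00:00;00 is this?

116787

As if non-drop at 30 labels/s: (1 × 3600 + 4 × 60 + 56) × 30 + 23 = 116903.
Minute boundaries passed: 64; those not divisible by 10: 64 − 6 = 58; dropped labels = 2 × 58 = 116.
Actual frame index = 116903 − 116 = 116787.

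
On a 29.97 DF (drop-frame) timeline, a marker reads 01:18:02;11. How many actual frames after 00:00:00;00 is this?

As if non-drop at 30 labels/s: (1 × 3600 + 18 × 60 + 2) × 30 + 11 = 140471.
Minute boundaries passed: 78; those not divisible by 10: 78 − 7 = 71; dropped labels = 2 × 71 = 142.
Actual frame index = 140471 − 142 = 140329.

140329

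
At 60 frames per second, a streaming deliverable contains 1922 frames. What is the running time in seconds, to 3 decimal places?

32.033 seconds

Running time = 1922 × 1/60 = 961/30 s ≈ 32.033 s.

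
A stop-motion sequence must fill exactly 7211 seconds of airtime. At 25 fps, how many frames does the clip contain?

Frames = 7211 × 25 = 180275.

180275 frames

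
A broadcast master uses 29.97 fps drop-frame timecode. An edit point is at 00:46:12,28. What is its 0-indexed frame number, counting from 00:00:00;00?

Complete 10-minute blocks: 4, each 17982 frames → 71928.
Remaining 6 whole minutes in the current block: 1800 + 5 × 1798 = 10790 frames.
Within the current minute: 12 × 30 + 28 − 2 = 386 (labels ;00/;01 skipped at this minute). Total = 71928 + 10790 + 386 = 83104.

83104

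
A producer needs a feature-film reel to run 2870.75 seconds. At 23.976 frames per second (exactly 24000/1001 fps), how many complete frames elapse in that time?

68829 frames

Frames = 2870.75 × 24000/1001 = 68898000/1001 ≈ 68829.1708.
Complete frames: 68829.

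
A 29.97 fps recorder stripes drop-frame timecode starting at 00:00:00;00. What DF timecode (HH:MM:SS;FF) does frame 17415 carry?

Ten DF minutes hold 17982 frames, so frame 17415 lies in block 0 (frames 0–17981) with 17415 frames into that block.
The block's first minute is 1800 frames and the rest 1798 each; 17415 frames reaches minute 9, so 0 × 18 + 9 × 2 = 18 labels have been skipped so far.
Adding those back, label number 17415 + 18 = 17433 at 30 labels/s is 581 s + 3 f = 0 h 9 min 41 s frame 3, i.e. 00:09:41;03.

00:09:41;03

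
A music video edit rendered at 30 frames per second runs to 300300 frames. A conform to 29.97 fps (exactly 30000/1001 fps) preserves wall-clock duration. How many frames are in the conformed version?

300000 frames

Target frames = source frames × (target rate / source rate) = 300300 × (30000/1001)/(30) = 300300 × 1000/1001 = 300000.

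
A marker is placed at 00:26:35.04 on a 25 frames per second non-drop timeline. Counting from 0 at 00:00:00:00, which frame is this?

Total seconds to the label: (0 × 3600 + 26 × 60 + 35) = 1595.
Frame index = 1595 × 25 + 4 = 39879.

39879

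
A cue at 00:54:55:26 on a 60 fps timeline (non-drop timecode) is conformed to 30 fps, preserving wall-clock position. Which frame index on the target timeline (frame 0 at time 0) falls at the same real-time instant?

frame 98863

Source frame index: (0×3600 + 54×60 + 55) × 60 + 26 = 197726.
Real time: 197726 / (60) = 98863/30 s.
Target frame: (98863/30) × (30) = 98863.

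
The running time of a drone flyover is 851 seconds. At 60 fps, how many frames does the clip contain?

Frames = 851 × 60 = 51060.

51060 frames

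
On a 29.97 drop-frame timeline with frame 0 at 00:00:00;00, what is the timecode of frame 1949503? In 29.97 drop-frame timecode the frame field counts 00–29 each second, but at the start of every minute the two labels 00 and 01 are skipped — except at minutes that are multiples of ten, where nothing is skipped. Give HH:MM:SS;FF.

18:04:08;15

Each 10-minute DF block holds 10 × 60 × 30 − 9 × 2 = 17982 frames. 1949503 ÷ 17982 → 108 full blocks, remainder 7447.
Within the partial block the first minute is 1800 frames and each further minute 1798, so 4 further minute boundaries passed. Total skipped labels = 18 × 108 + 2 × 4 = 1952.
Non-drop label index = 1949503 + 1952 = 1951455; at 30 labels/s that is 18:04:08:15, i.e. DF 18:04:08;15.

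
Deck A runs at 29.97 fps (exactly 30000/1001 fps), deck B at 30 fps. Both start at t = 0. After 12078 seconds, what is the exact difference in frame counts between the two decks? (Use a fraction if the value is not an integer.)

A emits 30000/1001 × 12078 = 32940000/91 frames; B emits 30 × 12078 = 362340.
Difference = 32940/91 frames (≈ 361.9780); B is ahead of A.

32940/91 frames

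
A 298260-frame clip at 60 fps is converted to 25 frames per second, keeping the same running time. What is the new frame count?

124275 frames

Target frames = source frames × (target rate / source rate) = 298260 × (25)/(60) = 298260 × 5/12 = 124275.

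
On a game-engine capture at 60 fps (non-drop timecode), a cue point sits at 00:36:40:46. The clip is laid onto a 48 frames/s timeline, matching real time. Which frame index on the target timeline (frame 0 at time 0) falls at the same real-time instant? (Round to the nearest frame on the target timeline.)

frame 105637

Source frame index: (0×3600 + 36×60 + 40) × 60 + 46 = 132046.
Real time: 132046 / (60) = 66023/30 s.
Target frame: (66023/30) × (48) = 528184/5 ≈ 105636.800 → 105637.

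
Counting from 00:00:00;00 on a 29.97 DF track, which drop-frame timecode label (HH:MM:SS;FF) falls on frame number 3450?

Ten DF minutes hold 17982 frames, so frame 3450 lies in block 0 (frames 0–17981) with 3450 frames into that block.
The block's first minute is 1800 frames and the rest 1798 each; 3450 frames reaches minute 1, so 0 × 18 + 1 × 2 = 2 labels have been skipped so far.
Adding those back, label number 3450 + 2 = 3452 at 30 labels/s is 115 s + 2 f = 0 h 1 min 55 s frame 2, i.e. 00:01:55;02.

00:01:55;02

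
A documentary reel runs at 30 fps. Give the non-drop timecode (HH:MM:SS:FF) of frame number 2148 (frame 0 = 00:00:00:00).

00:01:11:18

2148 ÷ 30 = 71 full seconds, remainder 18 frames.
71 s = 0 h 1 min 11 s.
Timecode: 00:01:11:18.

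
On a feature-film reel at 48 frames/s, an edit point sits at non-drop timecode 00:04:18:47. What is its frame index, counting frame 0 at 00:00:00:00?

Total seconds to the label: (0 × 3600 + 4 × 60 + 18) = 258.
Frame index = 258 × 48 + 47 = 12431.

frame 12431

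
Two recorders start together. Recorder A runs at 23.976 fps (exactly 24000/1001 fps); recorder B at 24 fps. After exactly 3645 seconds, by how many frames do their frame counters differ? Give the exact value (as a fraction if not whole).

87480/1001 frames

A emits 24000/1001 × 3645 = 87480000/1001 frames; B emits 24 × 3645 = 87480.
Difference = 87480/1001 frames (≈ 87.3926); B is ahead of A.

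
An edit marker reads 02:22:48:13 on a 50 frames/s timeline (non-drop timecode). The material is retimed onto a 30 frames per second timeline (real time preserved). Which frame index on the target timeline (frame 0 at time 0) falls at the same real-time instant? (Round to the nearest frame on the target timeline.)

frame 257048

Source frame index: (2×3600 + 22×60 + 48) × 50 + 13 = 428413.
Real time: 428413 / (50) = 428413/50 s.
Target frame: (428413/50) × (30) = 1285239/5 ≈ 257047.800 → 257048.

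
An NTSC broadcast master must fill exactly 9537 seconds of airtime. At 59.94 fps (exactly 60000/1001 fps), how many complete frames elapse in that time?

571648 frames

Frames = 9537 × 60000/1001 = 52020000/91 ≈ 571648.3516.
Complete frames: 571648.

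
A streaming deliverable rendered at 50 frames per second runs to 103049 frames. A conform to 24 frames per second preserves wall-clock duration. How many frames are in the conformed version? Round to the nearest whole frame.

Frames at target rate = 103049 × (24) / (50) = 1236588/25 ≈ 49463.520.
Nearest whole frame: 49464.

49464 frames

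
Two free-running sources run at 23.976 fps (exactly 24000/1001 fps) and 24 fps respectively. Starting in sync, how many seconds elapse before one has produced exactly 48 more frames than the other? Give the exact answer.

The gap grows by |24 − 24000/1001| = 24/1001 frames per second.
Time for a 48-frame gap: 48 ÷ (24/1001) = 2002 s.

2002 seconds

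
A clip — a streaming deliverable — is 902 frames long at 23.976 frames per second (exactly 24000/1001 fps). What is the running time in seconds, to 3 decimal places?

Running time = 902 × 1001/24000 = 451451/12000 s ≈ 37.621 s.

37.621 seconds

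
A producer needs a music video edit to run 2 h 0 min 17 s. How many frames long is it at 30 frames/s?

2 h 0 min 17 s = 7217 s.
Frames = 7217 × 30 = 216510.

216510 frames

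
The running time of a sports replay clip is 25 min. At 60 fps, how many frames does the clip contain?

25 min = 1500 s.
Frames = 1500 × 60 = 90000.

90000 frames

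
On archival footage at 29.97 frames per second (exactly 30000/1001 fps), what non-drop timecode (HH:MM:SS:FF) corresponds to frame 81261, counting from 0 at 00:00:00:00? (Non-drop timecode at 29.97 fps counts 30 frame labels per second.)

81261 ÷ 30 = 2708 full seconds, remainder 21 frames.
2708 s = 0 h 45 min 8 s.
Timecode: 00:45:08:21.

00:45:08:21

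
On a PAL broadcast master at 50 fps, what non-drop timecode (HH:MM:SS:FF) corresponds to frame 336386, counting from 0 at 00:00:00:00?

336386 ÷ 50 = 6727 full seconds, remainder 36 frames.
6727 s = 1 h 52 min 7 s.
Timecode: 01:52:07:36.

01:52:07:36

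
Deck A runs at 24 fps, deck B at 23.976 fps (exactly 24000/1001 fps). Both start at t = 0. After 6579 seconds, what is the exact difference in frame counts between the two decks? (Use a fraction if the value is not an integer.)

157896/1001 frames

A emits 24 × 6579 = 157896 frames; B emits 24000/1001 × 6579 = 157896000/1001.
Difference = 157896/1001 frames (≈ 157.7383); B is behind A.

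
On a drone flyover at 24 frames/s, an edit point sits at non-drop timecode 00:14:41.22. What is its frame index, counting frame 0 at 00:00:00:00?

Total seconds to the label: (0 × 3600 + 14 × 60 + 41) = 881.
Frame index = 881 × 24 + 22 = 21166.

frame 21166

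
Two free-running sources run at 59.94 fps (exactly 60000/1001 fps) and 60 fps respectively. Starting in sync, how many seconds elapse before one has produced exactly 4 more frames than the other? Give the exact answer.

1001/15 seconds

The gap grows by |60 − 60000/1001| = 60/1001 frames per second.
Time for a 4-frame gap: 4 ÷ (60/1001) = 1001/15 s.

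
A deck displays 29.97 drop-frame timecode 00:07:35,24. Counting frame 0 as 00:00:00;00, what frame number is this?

Complete 10-minute blocks: 0, each 17982 frames → 0.
Remaining 7 whole minutes in the current block: 1800 + 6 × 1798 = 12588 frames.
Within the current minute: 35 × 30 + 24 − 2 = 1072 (labels ;00/;01 skipped at this minute). Total = 0 + 12588 + 1072 = 13660.

13660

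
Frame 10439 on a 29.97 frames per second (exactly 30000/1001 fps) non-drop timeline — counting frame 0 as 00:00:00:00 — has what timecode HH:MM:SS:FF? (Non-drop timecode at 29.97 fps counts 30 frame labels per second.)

10439 ÷ 30 = 347 full seconds, remainder 29 frames.
347 s = 0 h 5 min 47 s.
Timecode: 00:05:47:29.

00:05:47:29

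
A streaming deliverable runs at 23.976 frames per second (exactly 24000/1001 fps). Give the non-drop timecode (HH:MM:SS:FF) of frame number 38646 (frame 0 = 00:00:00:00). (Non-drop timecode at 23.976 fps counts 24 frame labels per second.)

38646 ÷ 24 = 1610 full seconds, remainder 6 frames.
1610 s = 0 h 26 min 50 s.
Timecode: 00:26:50:06.

00:26:50:06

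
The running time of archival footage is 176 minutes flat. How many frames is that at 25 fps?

176 min = 10560 s.
Frames = 10560 × 25 = 264000.

264000 frames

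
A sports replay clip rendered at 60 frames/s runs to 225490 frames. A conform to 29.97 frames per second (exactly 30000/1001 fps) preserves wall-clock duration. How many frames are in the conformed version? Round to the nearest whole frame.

Frames at target rate = 225490 × (30000/1001) / (60) = 112745000/1001 ≈ 112632.368.
Nearest whole frame: 112632.

112632 frames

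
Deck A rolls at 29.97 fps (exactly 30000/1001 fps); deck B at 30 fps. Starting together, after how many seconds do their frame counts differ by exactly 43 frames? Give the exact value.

43043/30 seconds

The gap grows by |30 − 30000/1001| = 30/1001 frames per second.
Time for a 43-frame gap: 43 ÷ (30/1001) = 43043/30 s.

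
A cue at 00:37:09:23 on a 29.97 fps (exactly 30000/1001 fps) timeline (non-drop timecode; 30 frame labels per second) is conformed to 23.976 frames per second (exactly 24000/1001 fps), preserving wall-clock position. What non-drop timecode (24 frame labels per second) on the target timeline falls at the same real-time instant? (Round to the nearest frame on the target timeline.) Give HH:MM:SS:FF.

00:37:09:18

Source frame index: (0×3600 + 37×60 + 9) × 30 + 23 = 66893.
Real time: 66893 / (30000/1001) = 66959893/30000 s.
Target frame: (66959893/30000) × (24000/1001) = 267572/5 ≈ 53514.400 → 53514.
At 24 labels/s: frame 53514 → 00:37:09:18.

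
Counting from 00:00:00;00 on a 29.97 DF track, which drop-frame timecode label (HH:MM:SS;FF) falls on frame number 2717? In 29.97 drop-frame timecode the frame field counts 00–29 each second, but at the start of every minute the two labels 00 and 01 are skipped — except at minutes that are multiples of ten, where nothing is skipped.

Ten DF minutes hold 17982 frames, so frame 2717 lies in block 0 (frames 0–17981) with 2717 frames into that block.
The block's first minute is 1800 frames and the rest 1798 each; 2717 frames reaches minute 1, so 0 × 18 + 1 × 2 = 2 labels have been skipped so far.
Adding those back, label number 2717 + 2 = 2719 at 30 labels/s is 90 s + 19 f = 0 h 1 min 30 s frame 19, i.e. 00:01:30;19.

00:01:30;19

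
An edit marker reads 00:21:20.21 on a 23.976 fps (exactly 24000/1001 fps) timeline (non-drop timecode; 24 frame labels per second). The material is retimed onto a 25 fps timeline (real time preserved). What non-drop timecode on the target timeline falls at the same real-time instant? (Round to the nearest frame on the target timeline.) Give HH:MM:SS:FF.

Source frame index: (0×3600 + 21×60 + 20) × 24 + 21 = 30741.
Real time: 30741 / (24000/1001) = 10257247/8000 s.
Target frame: (10257247/8000) × (25) = 10257247/320 ≈ 32053.897 → 32054.
At 25 labels/s: frame 32054 → 00:21:22:04.

00:21:22:04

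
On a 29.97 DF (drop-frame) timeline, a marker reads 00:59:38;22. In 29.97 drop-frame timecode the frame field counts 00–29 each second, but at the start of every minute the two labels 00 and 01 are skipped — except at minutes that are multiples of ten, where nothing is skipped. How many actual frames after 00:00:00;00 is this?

107254

Complete 10-minute blocks: 5, each 17982 frames → 89910.
Remaining 9 whole minutes in the current block: 1800 + 8 × 1798 = 16184 frames.
Within the current minute: 38 × 30 + 22 − 2 = 1160 (labels ;00/;01 skipped at this minute). Total = 89910 + 16184 + 1160 = 107254.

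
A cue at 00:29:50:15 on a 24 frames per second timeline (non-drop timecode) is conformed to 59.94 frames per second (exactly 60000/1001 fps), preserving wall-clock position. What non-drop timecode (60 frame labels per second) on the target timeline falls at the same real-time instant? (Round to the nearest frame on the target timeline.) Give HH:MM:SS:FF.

00:29:48:50

Source frame index: (0×3600 + 29×60 + 50) × 24 + 15 = 42975.
Real time: 42975 / (24) = 14325/8 s.
Target frame: (14325/8) × (60000/1001) = 107437500/1001 ≈ 107330.170 → 107330.
At 60 labels/s: frame 107330 → 00:29:48:50.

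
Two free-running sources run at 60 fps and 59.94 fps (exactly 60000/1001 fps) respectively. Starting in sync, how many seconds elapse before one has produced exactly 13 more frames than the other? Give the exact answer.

13013/60 seconds

The gap grows by |60000/1001 − 60| = 60/1001 frames per second.
Time for a 13-frame gap: 13 ÷ (60/1001) = 13013/60 s.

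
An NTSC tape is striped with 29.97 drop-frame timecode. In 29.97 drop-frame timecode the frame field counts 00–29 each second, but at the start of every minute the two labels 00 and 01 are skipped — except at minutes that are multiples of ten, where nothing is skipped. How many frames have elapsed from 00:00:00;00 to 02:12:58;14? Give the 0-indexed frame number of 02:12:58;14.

239116

Complete 10-minute blocks: 13, each 17982 frames → 233766.
Remaining 2 whole minutes in the current block: 1800 + 1 × 1798 = 3598 frames.
Within the current minute: 58 × 30 + 14 − 2 = 1752 (labels ;00/;01 skipped at this minute). Total = 233766 + 3598 + 1752 = 239116.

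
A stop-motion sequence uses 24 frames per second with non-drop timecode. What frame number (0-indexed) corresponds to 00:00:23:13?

Total seconds to the label: (0 × 3600 + 0 × 60 + 23) = 23.
Frame index = 23 × 24 + 13 = 565.

565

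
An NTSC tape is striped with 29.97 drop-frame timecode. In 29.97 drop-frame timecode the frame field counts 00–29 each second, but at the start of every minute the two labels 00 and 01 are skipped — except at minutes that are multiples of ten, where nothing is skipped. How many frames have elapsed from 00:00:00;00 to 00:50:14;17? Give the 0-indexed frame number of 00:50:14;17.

90347

Complete 10-minute blocks: 5, each 17982 frames → 89910.
Remaining 0 whole minutes in the current block: 0 frames.
Within the current minute: 14 × 30 + 17 = 437. Total = 89910 + 0 + 437 = 90347.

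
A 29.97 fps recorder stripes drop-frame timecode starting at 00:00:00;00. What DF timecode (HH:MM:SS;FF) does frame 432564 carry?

Ten DF minutes hold 17982 frames, so frame 432564 lies in block 24 (frames 431568–449549) with 996 frames into that block.
The block's first minute is 1800 frames and the rest 1798 each; 996 frames reaches minute 0, so 24 × 18 + 0 × 2 = 432 labels have been skipped so far.
Adding those back, label number 432564 + 432 = 432996 at 30 labels/s is 14433 s + 6 f = 4 h 0 min 33 s frame 6, i.e. 04:00:33;06.

04:00:33;06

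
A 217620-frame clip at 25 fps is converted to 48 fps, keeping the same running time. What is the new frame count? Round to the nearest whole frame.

417830 frames

Frames at target rate = 217620 × (48) / (25) = 2089152/5 ≈ 417830.400.
Nearest whole frame: 417830.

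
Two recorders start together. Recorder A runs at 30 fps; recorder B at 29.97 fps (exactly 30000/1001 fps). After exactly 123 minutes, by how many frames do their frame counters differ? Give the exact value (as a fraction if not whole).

221400/1001 frames

123 min = 7380 s.
A emits 30 × 7380 = 221400 frames; B emits 30000/1001 × 7380 = 221400000/1001.
Difference = 221400/1001 frames (≈ 221.1788); B is behind A.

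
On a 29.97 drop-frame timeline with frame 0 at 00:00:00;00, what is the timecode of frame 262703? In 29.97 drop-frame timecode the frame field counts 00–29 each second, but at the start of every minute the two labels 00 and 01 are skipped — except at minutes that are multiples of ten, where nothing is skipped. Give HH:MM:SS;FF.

02:26:05;17

Each 10-minute DF block holds 10 × 60 × 30 − 9 × 2 = 17982 frames. 262703 ÷ 17982 → 14 full blocks, remainder 10955.
Within the partial block the first minute is 1800 frames and each further minute 1798, so 6 further minute boundaries passed. Total skipped labels = 18 × 14 + 2 × 6 = 264.
Non-drop label index = 262703 + 264 = 262967; at 30 labels/s that is 02:26:05:17, i.e. DF 02:26:05;17.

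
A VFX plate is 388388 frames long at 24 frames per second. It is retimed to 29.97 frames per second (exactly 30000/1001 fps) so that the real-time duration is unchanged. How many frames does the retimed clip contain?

485000 frames

Target frames = source frames × (target rate / source rate) = 388388 × (30000/1001)/(24) = 388388 × 1250/1001 = 485000.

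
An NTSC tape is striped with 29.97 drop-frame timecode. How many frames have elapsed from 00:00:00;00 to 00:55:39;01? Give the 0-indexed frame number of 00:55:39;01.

As if non-drop at 30 labels/s: (0 × 3600 + 55 × 60 + 39) × 30 + 1 = 100171.
Minute boundaries passed: 55; those not divisible by 10: 55 − 5 = 50; dropped labels = 2 × 50 = 100.
Actual frame index = 100171 − 100 = 100071.

100071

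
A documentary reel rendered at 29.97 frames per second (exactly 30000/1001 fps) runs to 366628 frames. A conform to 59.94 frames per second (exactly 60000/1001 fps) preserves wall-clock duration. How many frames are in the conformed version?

Target frames = source frames × (target rate / source rate) = 366628 × (60000/1001)/(30000/1001) = 366628 × 2 = 733256.

733256 frames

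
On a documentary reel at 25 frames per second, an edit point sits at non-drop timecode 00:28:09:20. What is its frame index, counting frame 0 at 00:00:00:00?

Total seconds to the label: (0 × 3600 + 28 × 60 + 9) = 1689.
Frame index = 1689 × 25 + 20 = 42245.

frame 42245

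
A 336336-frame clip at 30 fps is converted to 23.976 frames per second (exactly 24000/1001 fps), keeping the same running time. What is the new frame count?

268800 frames

Target frames = source frames × (target rate / source rate) = 336336 × (24000/1001)/(30) = 336336 × 800/1001 = 268800.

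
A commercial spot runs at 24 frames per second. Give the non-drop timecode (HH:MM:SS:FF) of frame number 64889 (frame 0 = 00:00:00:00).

00:45:03:17

64889 ÷ 24 = 2703 full seconds, remainder 17 frames.
2703 s = 0 h 45 min 3 s.
Timecode: 00:45:03:17.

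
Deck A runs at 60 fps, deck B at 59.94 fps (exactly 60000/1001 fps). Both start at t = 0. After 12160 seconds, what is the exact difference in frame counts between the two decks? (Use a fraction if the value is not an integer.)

729600/1001 frames

A emits 60 × 12160 = 729600 frames; B emits 60000/1001 × 12160 = 729600000/1001.
Difference = 729600/1001 frames (≈ 728.8711); B is behind A.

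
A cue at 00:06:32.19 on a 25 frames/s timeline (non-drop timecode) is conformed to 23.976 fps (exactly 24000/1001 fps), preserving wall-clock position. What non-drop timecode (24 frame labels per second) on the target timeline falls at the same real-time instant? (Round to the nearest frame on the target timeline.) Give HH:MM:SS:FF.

00:06:32:09

Source frame index: (0×3600 + 6×60 + 32) × 25 + 19 = 9819.
Real time: 9819 / (25) = 9819/25 s.
Target frame: (9819/25) × (24000/1001) = 9426240/1001 ≈ 9416.823 → 9417.
At 24 labels/s: frame 9417 → 00:06:32:09.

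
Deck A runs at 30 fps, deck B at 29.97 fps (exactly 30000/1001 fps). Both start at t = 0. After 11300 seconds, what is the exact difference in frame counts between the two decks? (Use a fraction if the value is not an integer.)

339000/1001 frames

A emits 30 × 11300 = 339000 frames; B emits 30000/1001 × 11300 = 339000000/1001.
Difference = 339000/1001 frames (≈ 338.6613); B is behind A.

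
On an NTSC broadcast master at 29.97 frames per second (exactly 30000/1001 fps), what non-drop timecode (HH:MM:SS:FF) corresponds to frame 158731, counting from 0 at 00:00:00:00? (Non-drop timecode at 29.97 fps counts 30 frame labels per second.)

158731 ÷ 30 = 5291 full seconds, remainder 1 frame.
5291 s = 1 h 28 min 11 s.
Timecode: 01:28:11:01.

01:28:11:01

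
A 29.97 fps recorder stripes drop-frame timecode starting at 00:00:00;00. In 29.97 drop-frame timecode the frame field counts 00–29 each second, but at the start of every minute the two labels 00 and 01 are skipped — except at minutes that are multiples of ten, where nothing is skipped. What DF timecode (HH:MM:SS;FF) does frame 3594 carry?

Ten DF minutes hold 17982 frames, so frame 3594 lies in block 0 (frames 0–17981) with 3594 frames into that block.
The block's first minute is 1800 frames and the rest 1798 each; 3594 frames reaches minute 1, so 0 × 18 + 1 × 2 = 2 labels have been skipped so far.
Adding those back, label number 3594 + 2 = 3596 at 30 labels/s is 119 s + 26 f = 0 h 1 min 59 s frame 26, i.e. 00:01:59;26.

00:01:59;26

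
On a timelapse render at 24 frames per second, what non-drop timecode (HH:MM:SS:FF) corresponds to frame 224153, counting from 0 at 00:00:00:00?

224153 ÷ 24 = 9339 full seconds, remainder 17 frames.
9339 s = 2 h 35 min 39 s.
Timecode: 02:35:39:17.

02:35:39:17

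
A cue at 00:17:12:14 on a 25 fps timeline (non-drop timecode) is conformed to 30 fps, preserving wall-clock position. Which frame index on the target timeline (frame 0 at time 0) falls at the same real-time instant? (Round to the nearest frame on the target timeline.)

frame 30977

Source frame index: (0×3600 + 17×60 + 12) × 25 + 14 = 25814.
Real time: 25814 / (25) = 25814/25 s.
Target frame: (25814/25) × (30) = 154884/5 ≈ 30976.800 → 30977.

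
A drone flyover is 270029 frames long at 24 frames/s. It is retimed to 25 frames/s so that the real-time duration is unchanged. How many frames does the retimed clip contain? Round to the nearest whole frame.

Frames at target rate = 270029 × (25) / (24) = 6750725/24 ≈ 281280.208.
Nearest whole frame: 281280.

281280 frames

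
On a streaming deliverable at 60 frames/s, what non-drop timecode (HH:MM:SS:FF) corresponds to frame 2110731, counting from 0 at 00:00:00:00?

09:46:18:51

2110731 ÷ 60 = 35178 full seconds, remainder 51 frames.
35178 s = 9 h 46 min 18 s.
Timecode: 09:46:18:51.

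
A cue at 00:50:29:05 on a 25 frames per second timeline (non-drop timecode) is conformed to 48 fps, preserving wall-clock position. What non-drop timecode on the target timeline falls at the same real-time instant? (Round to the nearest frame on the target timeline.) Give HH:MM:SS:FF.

Source frame index: (0×3600 + 50×60 + 29) × 25 + 5 = 75730.
Real time: 75730 / (25) = 15146/5 s.
Target frame: (15146/5) × (48) = 727008/5 ≈ 145401.600 → 145402.
At 48 labels/s: frame 145402 → 00:50:29:10.

00:50:29:10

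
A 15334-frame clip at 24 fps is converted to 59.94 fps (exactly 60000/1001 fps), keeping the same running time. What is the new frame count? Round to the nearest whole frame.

38297 frames

Frames at target rate = 15334 × (60000/1001) / (24) = 3485000/91 ≈ 38296.703.
Nearest whole frame: 38297.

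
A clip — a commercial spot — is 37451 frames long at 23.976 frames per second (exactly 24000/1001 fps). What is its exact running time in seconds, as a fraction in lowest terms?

Running time = 37451 ÷ (24000/1001) = 37451 × 1001/24000 = 37488451/24000 s.

37488451/24000 seconds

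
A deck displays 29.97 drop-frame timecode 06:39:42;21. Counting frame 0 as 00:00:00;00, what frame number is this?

718761

Complete 10-minute blocks: 39, each 17982 frames → 701298.
Remaining 9 whole minutes in the current block: 1800 + 8 × 1798 = 16184 frames.
Within the current minute: 42 × 30 + 21 − 2 = 1279 (labels ;00/;01 skipped at this minute). Total = 701298 + 16184 + 1279 = 718761.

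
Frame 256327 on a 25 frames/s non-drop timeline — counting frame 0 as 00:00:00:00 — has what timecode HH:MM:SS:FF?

256327 ÷ 25 = 10253 full seconds, remainder 2 frames.
10253 s = 2 h 50 min 53 s.
Timecode: 02:50:53:02.

02:50:53:02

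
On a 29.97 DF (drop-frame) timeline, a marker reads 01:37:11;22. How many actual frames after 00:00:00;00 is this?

174776

As if non-drop at 30 labels/s: (1 × 3600 + 37 × 60 + 11) × 30 + 22 = 174952.
Minute boundaries passed: 97; those not divisible by 10: 97 − 9 = 88; dropped labels = 2 × 88 = 176.
Actual frame index = 174952 − 176 = 174776.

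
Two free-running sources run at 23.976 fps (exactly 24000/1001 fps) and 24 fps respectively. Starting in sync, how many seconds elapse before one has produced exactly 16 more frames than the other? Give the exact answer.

2002/3 seconds

The gap grows by |24 − 24000/1001| = 24/1001 frames per second.
Time for a 16-frame gap: 16 ÷ (24/1001) = 2002/3 s.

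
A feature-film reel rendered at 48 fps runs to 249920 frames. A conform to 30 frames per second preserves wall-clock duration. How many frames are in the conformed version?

156200 frames

Target frames = source frames × (target rate / source rate) = 249920 × (30)/(48) = 249920 × 5/8 = 156200.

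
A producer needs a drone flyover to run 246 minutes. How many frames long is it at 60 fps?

885600 frames

246 min = 14760 s.
Frames = 14760 × 60 = 885600.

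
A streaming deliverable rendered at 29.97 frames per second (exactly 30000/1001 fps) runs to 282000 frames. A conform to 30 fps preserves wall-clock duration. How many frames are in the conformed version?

282282 frames

Target frames = source frames × (target rate / source rate) = 282000 × (30)/(30000/1001) = 282000 × 1001/1000 = 282282.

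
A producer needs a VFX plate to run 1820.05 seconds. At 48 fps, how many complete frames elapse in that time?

Frames = 1820.05 × 48 = 436812/5 ≈ 87362.4000.
Complete frames: 87362.

87362 frames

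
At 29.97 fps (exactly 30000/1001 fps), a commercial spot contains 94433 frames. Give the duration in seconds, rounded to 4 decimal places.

Running time = 94433 × 1001/30000 = 94527433/30000 s ≈ 3150.9144 s.

3150.9144 seconds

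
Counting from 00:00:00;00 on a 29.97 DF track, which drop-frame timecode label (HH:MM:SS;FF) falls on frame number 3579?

Each 10-minute DF block holds 10 × 60 × 30 − 9 × 2 = 17982 frames. 3579 ÷ 17982 → 0 full blocks, remainder 3579.
Within the partial block the first minute is 1800 frames and each further minute 1798, so 1 further minute boundary passed. Total skipped labels = 18 × 0 + 2 × 1 = 2.
Non-drop label index = 3579 + 2 = 3581; at 30 labels/s that is 00:01:59:11, i.e. DF 00:01:59;11.

00:01:59;11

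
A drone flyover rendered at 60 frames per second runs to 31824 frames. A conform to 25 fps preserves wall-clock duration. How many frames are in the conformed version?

13260 frames

Target frames = source frames × (target rate / source rate) = 31824 × (25)/(60) = 31824 × 5/12 = 13260.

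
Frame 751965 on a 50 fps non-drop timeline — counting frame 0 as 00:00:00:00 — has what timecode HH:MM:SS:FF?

751965 ÷ 50 = 15039 full seconds, remainder 15 frames.
15039 s = 4 h 10 min 39 s.
Timecode: 04:10:39:15.

04:10:39:15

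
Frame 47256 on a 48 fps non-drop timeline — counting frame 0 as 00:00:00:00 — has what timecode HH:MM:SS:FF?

47256 ÷ 48 = 984 full seconds, remainder 24 frames.
984 s = 0 h 16 min 24 s.
Timecode: 00:16:24:24.

00:16:24:24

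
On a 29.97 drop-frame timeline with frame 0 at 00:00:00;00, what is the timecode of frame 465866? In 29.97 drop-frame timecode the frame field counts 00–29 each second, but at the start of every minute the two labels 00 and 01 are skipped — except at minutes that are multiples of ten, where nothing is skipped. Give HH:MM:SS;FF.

04:19:04;14

Each 10-minute DF block holds 10 × 60 × 30 − 9 × 2 = 17982 frames. 465866 ÷ 17982 → 25 full blocks, remainder 16316.
Within the partial block the first minute is 1800 frames and each further minute 1798, so 9 further minute boundaries passed. Total skipped labels = 18 × 25 + 2 × 9 = 468.
Non-drop label index = 465866 + 468 = 466334; at 30 labels/s that is 04:19:04:14, i.e. DF 04:19:04;14.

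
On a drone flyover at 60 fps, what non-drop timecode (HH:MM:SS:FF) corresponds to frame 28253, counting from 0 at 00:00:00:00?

28253 ÷ 60 = 470 full seconds, remainder 53 frames.
470 s = 0 h 7 min 50 s.
Timecode: 00:07:50:53.

00:07:50:53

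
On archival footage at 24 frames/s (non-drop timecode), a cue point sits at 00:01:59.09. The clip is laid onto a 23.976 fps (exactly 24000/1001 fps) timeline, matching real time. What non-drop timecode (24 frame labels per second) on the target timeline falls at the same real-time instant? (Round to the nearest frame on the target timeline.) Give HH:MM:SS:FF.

00:01:59:06

Source frame index: (0×3600 + 1×60 + 59) × 24 + 9 = 2865.
Real time: 2865 / (24) = 955/8 s.
Target frame: (955/8) × (24000/1001) = 2865000/1001 ≈ 2862.138 → 2862.
At 24 labels/s: frame 2862 → 00:01:59:06.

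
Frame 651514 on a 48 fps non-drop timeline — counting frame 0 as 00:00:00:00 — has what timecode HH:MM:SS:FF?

03:46:13:10

651514 ÷ 48 = 13573 full seconds, remainder 10 frames.
13573 s = 3 h 46 min 13 s.
Timecode: 03:46:13:10.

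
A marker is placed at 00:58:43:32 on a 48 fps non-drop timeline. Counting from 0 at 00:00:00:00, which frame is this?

Total seconds to the label: (0 × 3600 + 58 × 60 + 43) = 3523.
Frame index = 3523 × 48 + 32 = 169136.

frame 169136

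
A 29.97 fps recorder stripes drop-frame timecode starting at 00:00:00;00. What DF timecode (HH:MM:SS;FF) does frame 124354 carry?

Each 10-minute DF block holds 10 × 60 × 30 − 9 × 2 = 17982 frames. 124354 ÷ 17982 → 6 full blocks, remainder 16462.
Within the partial block the first minute is 1800 frames and each further minute 1798, so 9 further minute boundaries passed. Total skipped labels = 18 × 6 + 2 × 9 = 126.
Non-drop label index = 124354 + 126 = 124480; at 30 labels/s that is 01:09:09:10, i.e. DF 01:09:09;10.

01:09:09;10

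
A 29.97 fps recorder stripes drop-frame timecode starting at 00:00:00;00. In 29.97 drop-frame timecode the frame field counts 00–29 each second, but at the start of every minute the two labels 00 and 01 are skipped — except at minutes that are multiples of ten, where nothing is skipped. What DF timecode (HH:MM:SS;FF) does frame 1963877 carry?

18:12:08;03

Each 10-minute DF block holds 10 × 60 × 30 − 9 × 2 = 17982 frames. 1963877 ÷ 17982 → 109 full blocks, remainder 3839.
Within the partial block the first minute is 1800 frames and each further minute 1798, so 2 further minute boundaries passed. Total skipped labels = 18 × 109 + 2 × 2 = 1966.
Non-drop label index = 1963877 + 1966 = 1965843; at 30 labels/s that is 18:12:08:03, i.e. DF 18:12:08;03.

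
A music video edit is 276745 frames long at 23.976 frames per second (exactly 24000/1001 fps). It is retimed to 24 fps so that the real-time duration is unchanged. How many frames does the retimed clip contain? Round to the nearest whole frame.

277022 frames

Frames at target rate = 276745 × (24) / (24000/1001) = 55404349/200 ≈ 277021.745.
Nearest whole frame: 277022.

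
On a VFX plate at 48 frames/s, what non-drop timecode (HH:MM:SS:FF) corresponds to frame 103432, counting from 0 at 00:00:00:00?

00:35:54:40

103432 ÷ 48 = 2154 full seconds, remainder 40 frames.
2154 s = 0 h 35 min 54 s.
Timecode: 00:35:54:40.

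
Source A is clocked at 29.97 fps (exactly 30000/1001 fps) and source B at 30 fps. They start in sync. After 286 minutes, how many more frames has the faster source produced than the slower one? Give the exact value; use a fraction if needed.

286 min = 17160 s.
A emits 30000/1001 × 17160 = 3600000/7 frames; B emits 30 × 17160 = 514800.
Difference = 3600/7 frames (≈ 514.2857); B is ahead of A.

3600/7 frames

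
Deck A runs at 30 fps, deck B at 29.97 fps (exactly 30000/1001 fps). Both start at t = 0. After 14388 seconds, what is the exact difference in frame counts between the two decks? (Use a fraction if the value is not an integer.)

A emits 30 × 14388 = 431640 frames; B emits 30000/1001 × 14388 = 39240000/91.
Difference = 39240/91 frames (≈ 431.2088); B is behind A.

39240/91 frames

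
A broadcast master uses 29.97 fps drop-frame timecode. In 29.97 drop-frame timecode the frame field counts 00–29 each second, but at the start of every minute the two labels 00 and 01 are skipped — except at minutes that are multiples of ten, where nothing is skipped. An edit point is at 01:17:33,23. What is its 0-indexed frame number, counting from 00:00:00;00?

As if non-drop at 30 labels/s: (1 × 3600 + 17 × 60 + 33) × 30 + 23 = 139613.
Minute boundaries passed: 77; those not divisible by 10: 77 − 7 = 70; dropped labels = 2 × 70 = 140.
Actual frame index = 139613 − 140 = 139473.

139473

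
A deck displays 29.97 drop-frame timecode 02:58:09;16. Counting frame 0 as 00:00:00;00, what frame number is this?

320364

As if non-drop at 30 labels/s: (2 × 3600 + 58 × 60 + 9) × 30 + 16 = 320686.
Minute boundaries passed: 178; those not divisible by 10: 178 − 17 = 161; dropped labels = 2 × 161 = 322.
Actual frame index = 320686 − 322 = 320364.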